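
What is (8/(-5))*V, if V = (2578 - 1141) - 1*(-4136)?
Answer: -44584/5 ≈ -8916.8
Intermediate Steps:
V = 5573 (V = 1437 + 4136 = 5573)
(8/(-5))*V = (8/(-5))*5573 = (8*(-⅕))*5573 = -8/5*5573 = -44584/5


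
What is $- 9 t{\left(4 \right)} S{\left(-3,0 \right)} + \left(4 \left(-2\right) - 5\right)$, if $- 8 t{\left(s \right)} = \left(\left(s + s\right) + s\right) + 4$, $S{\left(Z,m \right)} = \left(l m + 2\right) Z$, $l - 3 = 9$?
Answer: $-121$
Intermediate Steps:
$l = 12$ ($l = 3 + 9 = 12$)
$S{\left(Z,m \right)} = Z \left(2 + 12 m\right)$ ($S{\left(Z,m \right)} = \left(12 m + 2\right) Z = \left(2 + 12 m\right) Z = Z \left(2 + 12 m\right)$)
$t{\left(s \right)} = - \frac{1}{2} - \frac{3 s}{8}$ ($t{\left(s \right)} = - \frac{\left(\left(s + s\right) + s\right) + 4}{8} = - \frac{\left(2 s + s\right) + 4}{8} = - \frac{3 s + 4}{8} = - \frac{4 + 3 s}{8} = - \frac{1}{2} - \frac{3 s}{8}$)
$- 9 t{\left(4 \right)} S{\left(-3,0 \right)} + \left(4 \left(-2\right) - 5\right) = - 9 \left(- \frac{1}{2} - \frac{3}{2}\right) 2 \left(-3\right) \left(1 + 6 \cdot 0\right) + \left(4 \left(-2\right) - 5\right) = - 9 \left(- \frac{1}{2} - \frac{3}{2}\right) 2 \left(-3\right) \left(1 + 0\right) - 13 = \left(-9\right) \left(-2\right) 2 \left(-3\right) 1 - 13 = 18 \left(-6\right) - 13 = -108 - 13 = -121$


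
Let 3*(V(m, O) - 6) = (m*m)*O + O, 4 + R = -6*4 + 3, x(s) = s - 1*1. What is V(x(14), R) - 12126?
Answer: -40610/3 ≈ -13537.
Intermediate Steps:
x(s) = -1 + s (x(s) = s - 1 = -1 + s)
R = -25 (R = -4 + (-6*4 + 3) = -4 + (-24 + 3) = -4 - 21 = -25)
V(m, O) = 6 + O/3 + O*m²/3 (V(m, O) = 6 + ((m*m)*O + O)/3 = 6 + (m²*O + O)/3 = 6 + (O*m² + O)/3 = 6 + (O + O*m²)/3 = 6 + (O/3 + O*m²/3) = 6 + O/3 + O*m²/3)
V(x(14), R) - 12126 = (6 + (⅓)*(-25) + (⅓)*(-25)*(-1 + 14)²) - 12126 = (6 - 25/3 + (⅓)*(-25)*13²) - 12126 = (6 - 25/3 + (⅓)*(-25)*169) - 12126 = (6 - 25/3 - 4225/3) - 12126 = -4232/3 - 12126 = -40610/3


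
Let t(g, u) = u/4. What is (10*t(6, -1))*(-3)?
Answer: 15/2 ≈ 7.5000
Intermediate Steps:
t(g, u) = u/4 (t(g, u) = u*(¼) = u/4)
(10*t(6, -1))*(-3) = (10*((¼)*(-1)))*(-3) = (10*(-¼))*(-3) = -5/2*(-3) = 15/2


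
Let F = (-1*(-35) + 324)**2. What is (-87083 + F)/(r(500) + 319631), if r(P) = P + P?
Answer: 41798/320631 ≈ 0.13036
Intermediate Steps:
r(P) = 2*P
F = 128881 (F = (35 + 324)**2 = 359**2 = 128881)
(-87083 + F)/(r(500) + 319631) = (-87083 + 128881)/(2*500 + 319631) = 41798/(1000 + 319631) = 41798/320631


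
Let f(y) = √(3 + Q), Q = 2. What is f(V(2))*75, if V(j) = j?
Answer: 75*√5 ≈ 167.71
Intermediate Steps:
f(y) = √5 (f(y) = √(3 + 2) = √5)
f(V(2))*75 = √5*75 = 75*√5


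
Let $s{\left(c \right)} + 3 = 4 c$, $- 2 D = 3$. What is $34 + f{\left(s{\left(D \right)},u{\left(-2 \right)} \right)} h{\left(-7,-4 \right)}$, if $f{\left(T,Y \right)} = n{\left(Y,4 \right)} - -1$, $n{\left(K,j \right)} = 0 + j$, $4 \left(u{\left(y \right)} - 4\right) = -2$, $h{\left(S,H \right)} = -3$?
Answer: $19$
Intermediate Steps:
$D = - \frac{3}{2}$ ($D = \left(- \frac{1}{2}\right) 3 = - \frac{3}{2} \approx -1.5$)
$s{\left(c \right)} = -3 + 4 c$
$u{\left(y \right)} = \frac{7}{2}$ ($u{\left(y \right)} = 4 + \frac{1}{4} \left(-2\right) = 4 - \frac{1}{2} = \frac{7}{2}$)
$n{\left(K,j \right)} = j$
$f{\left(T,Y \right)} = 5$ ($f{\left(T,Y \right)} = 4 - -1 = 4 + 1 = 5$)
$34 + f{\left(s{\left(D \right)},u{\left(-2 \right)} \right)} h{\left(-7,-4 \right)} = 34 + 5 \left(-3\right) = 34 - 15 = 19$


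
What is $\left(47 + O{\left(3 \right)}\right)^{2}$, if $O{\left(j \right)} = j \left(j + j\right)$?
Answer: $4225$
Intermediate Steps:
$O{\left(j \right)} = 2 j^{2}$ ($O{\left(j \right)} = j 2 j = 2 j^{2}$)
$\left(47 + O{\left(3 \right)}\right)^{2} = \left(47 + 2 \cdot 3^{2}\right)^{2} = \left(47 + 2 \cdot 9\right)^{2} = \left(47 + 18\right)^{2} = 65^{2} = 4225$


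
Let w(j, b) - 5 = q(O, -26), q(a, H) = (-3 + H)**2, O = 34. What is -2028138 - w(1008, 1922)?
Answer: -2028984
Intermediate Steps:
w(j, b) = 846 (w(j, b) = 5 + (-3 - 26)**2 = 5 + (-29)**2 = 5 + 841 = 846)
-2028138 - w(1008, 1922) = -2028138 - 1*846 = -2028138 - 846 = -2028984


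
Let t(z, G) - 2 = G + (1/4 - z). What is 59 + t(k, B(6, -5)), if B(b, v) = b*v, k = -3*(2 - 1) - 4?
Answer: 153/4 ≈ 38.250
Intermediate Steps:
k = -7 (k = -3*1 - 4 = -3 - 4 = -7)
t(z, G) = 9/4 + G - z (t(z, G) = 2 + (G + (1/4 - z)) = 2 + (G + (1*(¼) - z)) = 2 + (G + (¼ - z)) = 2 + (¼ + G - z) = 9/4 + G - z)
59 + t(k, B(6, -5)) = 59 + (9/4 + 6*(-5) - 1*(-7)) = 59 + (9/4 - 30 + 7) = 59 - 83/4 = 153/4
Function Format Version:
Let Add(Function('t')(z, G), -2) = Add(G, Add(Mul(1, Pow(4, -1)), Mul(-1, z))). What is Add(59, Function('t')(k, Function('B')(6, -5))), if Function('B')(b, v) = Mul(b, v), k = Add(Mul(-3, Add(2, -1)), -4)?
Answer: Rational(153, 4) ≈ 38.250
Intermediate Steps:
k = -7 (k = Add(Mul(-3, 1), -4) = Add(-3, -4) = -7)
Function('t')(z, G) = Add(Rational(9, 4), G, Mul(-1, z)) (Function('t')(z, G) = Add(2, Add(G, Add(Mul(1, Pow(4, -1)), Mul(-1, z)))) = Add(2, Add(G, Add(Mul(1, Rational(1, 4)), Mul(-1, z)))) = Add(2, Add(G, Add(Rational(1, 4), Mul(-1, z)))) = Add(2, Add(Rational(1, 4), G, Mul(-1, z))) = Add(Rational(9, 4), G, Mul(-1, z)))
Add(59, Function('t')(k, Function('B')(6, -5))) = Add(59, Add(Rational(9, 4), Mul(6, -5), Mul(-1, -7))) = Add(59, Add(Rational(9, 4), -30, 7)) = Add(59, Rational(-83, 4)) = Rational(153, 4)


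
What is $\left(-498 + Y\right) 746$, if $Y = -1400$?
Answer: $-1415908$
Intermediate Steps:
$\left(-498 + Y\right) 746 = \left(-498 - 1400\right) 746 = \left(-1898\right) 746 = -1415908$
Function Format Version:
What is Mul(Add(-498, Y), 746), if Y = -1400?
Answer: -1415908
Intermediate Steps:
Mul(Add(-498, Y), 746) = Mul(Add(-498, -1400), 746) = Mul(-1898, 746) = -1415908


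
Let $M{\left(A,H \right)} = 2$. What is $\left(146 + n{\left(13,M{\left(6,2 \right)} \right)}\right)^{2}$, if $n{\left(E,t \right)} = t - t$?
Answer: $21316$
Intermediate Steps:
$n{\left(E,t \right)} = 0$
$\left(146 + n{\left(13,M{\left(6,2 \right)} \right)}\right)^{2} = \left(146 + 0\right)^{2} = 146^{2} = 21316$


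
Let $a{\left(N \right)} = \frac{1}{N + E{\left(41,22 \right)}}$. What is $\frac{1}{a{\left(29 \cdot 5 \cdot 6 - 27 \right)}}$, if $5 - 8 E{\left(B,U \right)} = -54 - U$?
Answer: $\frac{6825}{8} \approx 853.13$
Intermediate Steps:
$E{\left(B,U \right)} = \frac{59}{8} + \frac{U}{8}$ ($E{\left(B,U \right)} = \frac{5}{8} - \frac{-54 - U}{8} = \frac{5}{8} + \left(\frac{27}{4} + \frac{U}{8}\right) = \frac{59}{8} + \frac{U}{8}$)
$a{\left(N \right)} = \frac{1}{\frac{81}{8} + N}$ ($a{\left(N \right)} = \frac{1}{N + \left(\frac{59}{8} + \frac{1}{8} \cdot 22\right)} = \frac{1}{N + \left(\frac{59}{8} + \frac{11}{4}\right)} = \frac{1}{N + \frac{81}{8}} = \frac{1}{\frac{81}{8} + N}$)
$\frac{1}{a{\left(29 \cdot 5 \cdot 6 - 27 \right)}} = \frac{1}{8 \frac{1}{81 + 8 \left(29 \cdot 5 \cdot 6 - 27\right)}} = \frac{1}{8 \frac{1}{81 + 8 \left(29 \cdot 30 - 27\right)}} = \frac{1}{8 \frac{1}{81 + 8 \left(870 - 27\right)}} = \frac{1}{8 \frac{1}{81 + 8 \cdot 843}} = \frac{1}{8 \frac{1}{81 + 6744}} = \frac{1}{8 \cdot \frac{1}{6825}} = \frac{1}{\frac{8}{6825}} = \frac{6825}{8}$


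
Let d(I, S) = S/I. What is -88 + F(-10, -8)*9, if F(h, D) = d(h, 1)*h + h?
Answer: -169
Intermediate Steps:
F(h, D) = 1 + h (F(h, D) = (1/h)*h + h = h/h + h = 1 + h)
-88 + F(-10, -8)*9 = -88 + (1 - 10)*9 = -88 - 9*9 = -88 - 81 = -169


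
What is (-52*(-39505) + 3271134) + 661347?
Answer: 5986741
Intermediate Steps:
(-52*(-39505) + 3271134) + 661347 = (2054260 + 3271134) + 661347 = 5325394 + 661347 = 5986741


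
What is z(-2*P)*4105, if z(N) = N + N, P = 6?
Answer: -98520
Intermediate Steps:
z(N) = 2*N
z(-2*P)*4105 = (2*(-2*6))*4105 = (2*(-12))*4105 = -24*4105 = -98520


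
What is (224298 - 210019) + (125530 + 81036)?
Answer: 220845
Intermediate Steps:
(224298 - 210019) + (125530 + 81036) = 14279 + 206566 = 220845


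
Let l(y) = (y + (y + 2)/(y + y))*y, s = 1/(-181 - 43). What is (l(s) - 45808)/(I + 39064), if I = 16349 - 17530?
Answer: -2298412143/1900817408 ≈ -1.2092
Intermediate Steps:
s = -1/224 (s = 1/(-224) = -1/224 ≈ -0.0044643)
I = -1181
l(y) = y*(y + (2 + y)/(2*y)) (l(y) = (y + (2 + y)/((2*y)))*y = (y + (2 + y)*(1/(2*y)))*y = (y + (2 + y)/(2*y))*y = y*(y + (2 + y)/(2*y)))
(l(s) - 45808)/(I + 39064) = ((1 + (-1/224)² + (½)*(-1/224)) - 45808)/(-1181 + 39064) = ((1 + 1/50176 - 1/448) - 45808)/37883 = (50065/50176 - 45808)*(1/37883) = -2298412143/50176*1/37883 = -2298412143/1900817408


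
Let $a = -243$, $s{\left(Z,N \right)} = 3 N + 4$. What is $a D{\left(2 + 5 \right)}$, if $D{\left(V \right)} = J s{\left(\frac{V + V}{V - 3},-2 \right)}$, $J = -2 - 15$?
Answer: $-8262$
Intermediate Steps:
$J = -17$ ($J = -2 - 15 = -17$)
$s{\left(Z,N \right)} = 4 + 3 N$
$D{\left(V \right)} = 34$ ($D{\left(V \right)} = - 17 \left(4 + 3 \left(-2\right)\right) = - 17 \left(4 - 6\right) = \left(-17\right) \left(-2\right) = 34$)
$a D{\left(2 + 5 \right)} = \left(-243\right) 34 = -8262$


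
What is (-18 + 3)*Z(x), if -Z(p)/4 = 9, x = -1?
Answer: 540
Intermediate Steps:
Z(p) = -36 (Z(p) = -4*9 = -36)
(-18 + 3)*Z(x) = (-18 + 3)*(-36) = -15*(-36) = 540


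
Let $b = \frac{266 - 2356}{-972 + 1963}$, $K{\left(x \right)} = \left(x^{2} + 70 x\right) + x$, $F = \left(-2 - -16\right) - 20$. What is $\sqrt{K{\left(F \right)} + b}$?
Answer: $\frac{2 i \sqrt{96270695}}{991} \approx 19.802 i$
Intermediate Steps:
$F = -6$ ($F = \left(-2 + 16\right) - 20 = 14 - 20 = -6$)
$K{\left(x \right)} = x^{2} + 71 x$
$b = - \frac{2090}{991} \approx -2.109$
$\sqrt{K{\left(F \right)} + b} = \sqrt{- 6 \left(71 - 6\right) - \frac{2090}{991}} = \sqrt{\left(-6\right) 65 - \frac{2090}{991}} = \sqrt{-390 - \frac{2090}{991}} = \sqrt{- \frac{388580}{991}} = \frac{2 i \sqrt{96270695}}{991}$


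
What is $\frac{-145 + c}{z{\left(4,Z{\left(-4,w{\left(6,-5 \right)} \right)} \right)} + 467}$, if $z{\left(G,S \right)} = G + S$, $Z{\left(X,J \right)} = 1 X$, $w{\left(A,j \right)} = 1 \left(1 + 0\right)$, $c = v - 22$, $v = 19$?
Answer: $- \frac{148}{467} \approx -0.31692$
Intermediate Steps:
$c = -3$ ($c = 19 - 22 = -3$)
$w{\left(A,j \right)} = 1$ ($w{\left(A,j \right)} = 1 \cdot 1 = 1$)
$Z{\left(X,J \right)} = X$
$\frac{-145 + c}{z{\left(4,Z{\left(-4,w{\left(6,-5 \right)} \right)} \right)} + 467} = \frac{-145 - 3}{\left(4 - 4\right) + 467} = - \frac{148}{0 + 467} = - \frac{148}{467}$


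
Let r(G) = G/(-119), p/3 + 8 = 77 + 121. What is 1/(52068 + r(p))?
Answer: 119/6195522 ≈ 1.9207e-5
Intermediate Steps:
p = 570 (p = -24 + 3*(77 + 121) = -24 + 3*198 = -24 + 594 = 570)
r(G) = -G/119 (r(G) = G*(-1/119) = -G/119)
1/(52068 + r(p)) = 1/(52068 - 1/119*570) = 1/(52068 - 570/119) = 1/(6195522/119) = 119/6195522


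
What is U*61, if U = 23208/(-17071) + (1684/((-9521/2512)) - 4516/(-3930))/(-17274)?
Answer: -224440866023077859/2758461976019655 ≈ -81.365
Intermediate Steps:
U = -3679358459394719/2758461976019655 (U = 23208*(-1/17071) + (1684/((-9521*1/2512)) - 4516*(-1/3930))*(-1/17274) = -23208/17071 + (1684/(-9521/2512) + 2258/1965)*(-1/17274) = -23208/17071 + (1684*(-2512/9521) + 2258/1965)*(-1/17274) = -23208/17071 + (-4230208/9521 + 2258/1965)*(-1/17274) = -23208/17071 - 8290860302/18708765*(-1/17274) = -23208/17071 + 4145430151/161587603305 = -3679358459394719/2758461976019655 ≈ -1.3338)
U*61 = -3679358459394719/2758461976019655*61 = -224440866023077859/2758461976019655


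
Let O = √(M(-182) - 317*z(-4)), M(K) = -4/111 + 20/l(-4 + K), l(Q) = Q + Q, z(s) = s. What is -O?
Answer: -√1668074071/1147 ≈ -35.608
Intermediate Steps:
l(Q) = 2*Q
M(K) = -4/111 + 20/(-8 + 2*K) (M(K) = -4/111 + 20/((2*(-4 + K))) = -4*1/111 + 20/(-8 + 2*K) = -4/111 + 20/(-8 + 2*K))
O = √1668074071/1147 (O = √(2*(563 - 2*(-182))/(111*(-4 - 182)) - 317*(-4)) = √((2/111)*(563 + 364)/(-186) + 1268) = √((2/111)*(-1/186)*927 + 1268) = √(-103/1147 + 1268) = √(1454293/1147) = √1668074071/1147 ≈ 35.608)
-O = -√1668074071/1147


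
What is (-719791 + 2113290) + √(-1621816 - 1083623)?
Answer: 1393499 + 11*I*√22359 ≈ 1.3935e+6 + 1644.8*I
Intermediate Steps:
(-719791 + 2113290) + √(-1621816 - 1083623) = 1393499 + √(-2705439) = 1393499 + 11*I*√22359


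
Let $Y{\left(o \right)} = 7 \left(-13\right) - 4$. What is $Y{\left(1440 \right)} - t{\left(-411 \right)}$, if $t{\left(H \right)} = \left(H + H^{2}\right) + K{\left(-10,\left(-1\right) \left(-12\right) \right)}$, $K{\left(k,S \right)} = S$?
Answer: $-168617$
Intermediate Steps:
$Y{\left(o \right)} = -95$ ($Y{\left(o \right)} = -91 - 4 = -95$)
$t{\left(H \right)} = 12 + H + H^{2}$ ($t{\left(H \right)} = \left(H + H^{2}\right) - -12 = \left(H + H^{2}\right) + 12 = 12 + H + H^{2}$)
$Y{\left(1440 \right)} - t{\left(-411 \right)} = -95 - \left(12 - 411 + \left(-411\right)^{2}\right) = -95 - \left(12 - 411 + 168921\right) = -95 - 168522 = -168617$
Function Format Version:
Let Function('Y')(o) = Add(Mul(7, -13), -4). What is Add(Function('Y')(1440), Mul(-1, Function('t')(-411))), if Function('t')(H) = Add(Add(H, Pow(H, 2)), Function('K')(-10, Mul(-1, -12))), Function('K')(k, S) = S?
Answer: -168617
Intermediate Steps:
Function('Y')(o) = -95 (Function('Y')(o) = Add(-91, -4) = -95)
Function('t')(H) = Add(12, H, Pow(H, 2)) (Function('t')(H) = Add(Add(H, Pow(H, 2)), Mul(-1, -12)) = Add(Add(H, Pow(H, 2)), 12) = Add(12, H, Pow(H, 2)))
Add(Function('Y')(1440), Mul(-1, Function('t')(-411))) = Add(-95, Mul(-1, Add(12, -411, Pow(-411, 2)))) = Add(-95, Mul(-1, Add(12, -411, 168921))) = Add(-95, Mul(-1, 168522)) = Add(-95, -168522) = -168617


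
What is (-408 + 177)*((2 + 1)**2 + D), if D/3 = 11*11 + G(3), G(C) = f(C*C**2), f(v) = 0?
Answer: -85932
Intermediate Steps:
G(C) = 0
D = 363 (D = 3*(11*11 + 0) = 3*(121 + 0) = 3*121 = 363)
(-408 + 177)*((2 + 1)**2 + D) = (-408 + 177)*((2 + 1)**2 + 363) = -231*(3**2 + 363) = -231*(9 + 363) = -231*372 = -85932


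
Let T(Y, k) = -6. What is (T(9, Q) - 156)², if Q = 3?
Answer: 26244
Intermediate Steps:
(T(9, Q) - 156)² = (-6 - 156)² = (-162)² = 26244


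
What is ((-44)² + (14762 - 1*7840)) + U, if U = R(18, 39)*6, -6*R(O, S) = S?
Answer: 8819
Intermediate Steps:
R(O, S) = -S/6
U = -39 (U = -⅙*39*6 = -13/2*6 = -39)
((-44)² + (14762 - 1*7840)) + U = ((-44)² + (14762 - 1*7840)) - 39 = (1936 + (14762 - 7840)) - 39 = (1936 + 6922) - 39 = 8858 - 39 = 8819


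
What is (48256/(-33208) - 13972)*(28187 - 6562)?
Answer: -1254332261500/4151 ≈ -3.0218e+8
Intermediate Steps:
(48256/(-33208) - 13972)*(28187 - 6562) = (48256*(-1/33208) - 13972)*21625 = (-6032/4151 - 13972)*21625 = -58003804/4151*21625 = -1254332261500/4151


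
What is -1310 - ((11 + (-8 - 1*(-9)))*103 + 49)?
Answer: -2595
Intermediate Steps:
-1310 - ((11 + (-8 - 1*(-9)))*103 + 49) = -1310 - ((11 + (-8 + 9))*103 + 49) = -1310 - ((11 + 1)*103 + 49) = -1310 - (12*103 + 49) = -1310 - (1236 + 49) = -1310 - 1*1285 = -1310 - 1285 = -2595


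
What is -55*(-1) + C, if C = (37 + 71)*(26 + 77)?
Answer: 11179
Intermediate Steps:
C = 11124 (C = 108*103 = 11124)
-55*(-1) + C = -55*(-1) + 11124 = 55 + 11124 = 11179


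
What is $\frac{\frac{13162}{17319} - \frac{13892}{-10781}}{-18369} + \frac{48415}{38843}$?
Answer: $\frac{166038365428239755}{133223284699454313} \approx 1.2463$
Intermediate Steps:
$\frac{\frac{13162}{17319} - \frac{13892}{-10781}}{-18369} + \frac{48415}{38843} = \left(13162 \cdot \frac{1}{17319} - - \frac{13892}{10781}\right) \left(- \frac{1}{18369}\right) + 48415 \cdot \frac{1}{38843} = \left(\frac{13162}{17319} + \frac{13892}{10781}\right) \left(- \frac{1}{18369}\right) + \frac{48415}{38843} = \frac{382495070}{186716139} \left(- \frac{1}{18369}\right) + \frac{48415}{38843} = - \frac{382495070}{3429788757291} + \frac{48415}{38843} = \frac{166038365428239755}{133223284699454313}$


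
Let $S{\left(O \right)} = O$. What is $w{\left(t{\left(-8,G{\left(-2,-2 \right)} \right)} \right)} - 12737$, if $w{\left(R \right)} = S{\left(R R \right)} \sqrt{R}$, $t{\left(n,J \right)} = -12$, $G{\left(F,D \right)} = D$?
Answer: $-12737 + 288 i \sqrt{3} \approx -12737.0 + 498.83 i$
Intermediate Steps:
$w{\left(R \right)} = R^{\frac{5}{2}}$ ($w{\left(R \right)} = R R \sqrt{R} = R^{2} \sqrt{R} = R^{\frac{5}{2}}$)
$w{\left(t{\left(-8,G{\left(-2,-2 \right)} \right)} \right)} - 12737 = \left(-12\right)^{\frac{5}{2}} - 12737 = 288 i \sqrt{3} - 12737 = -12737 + 288 i \sqrt{3}$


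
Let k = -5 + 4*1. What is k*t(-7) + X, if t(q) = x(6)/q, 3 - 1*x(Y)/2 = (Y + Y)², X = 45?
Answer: 33/7 ≈ 4.7143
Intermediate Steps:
k = -1 (k = -5 + 4 = -1)
x(Y) = 6 - 8*Y² (x(Y) = 6 - 2*(Y + Y)² = 6 - 2*4*Y² = 6 - 8*Y²)
t(q) = -282/q (t(q) = (6 - 8*6²)/q = (6 - 8*36)/q = (6 - 288)/q = -282/q)
k*t(-7) + X = -(-282)/(-7) + 45 = -(-282)*(-1)/7 + 45 = -1*282/7 + 45 = -282/7 + 45 = 33/7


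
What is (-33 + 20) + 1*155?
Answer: 142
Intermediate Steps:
(-33 + 20) + 1*155 = -13 + 155 = 142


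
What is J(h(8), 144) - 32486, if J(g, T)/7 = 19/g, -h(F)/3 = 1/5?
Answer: -98123/3 ≈ -32708.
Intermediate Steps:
h(F) = -⅗ (h(F) = -3/5 = -3*⅕ = -⅗)
J(g, T) = 133/g (J(g, T) = 7*(19/g) = 133/g)
J(h(8), 144) - 32486 = 133/(-⅗) - 32486 = 133*(-5/3) - 32486 = -665/3 - 32486 = -98123/3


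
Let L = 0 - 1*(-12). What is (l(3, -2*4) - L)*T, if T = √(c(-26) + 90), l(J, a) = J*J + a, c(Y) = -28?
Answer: -11*√62 ≈ -86.614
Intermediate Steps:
L = 12 (L = 0 + 12 = 12)
l(J, a) = a + J² (l(J, a) = J² + a = a + J²)
T = √62 (T = √(-28 + 90) = √62 ≈ 7.8740)
(l(3, -2*4) - L)*T = ((-2*4 + 3²) - 1*12)*√62 = ((-8 + 9) - 12)*√62 = (1 - 12)*√62 = -11*√62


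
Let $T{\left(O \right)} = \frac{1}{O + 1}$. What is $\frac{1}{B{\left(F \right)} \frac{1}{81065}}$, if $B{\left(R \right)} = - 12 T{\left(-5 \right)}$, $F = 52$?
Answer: $\frac{81065}{3} \approx 27022.0$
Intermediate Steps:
$T{\left(O \right)} = \frac{1}{1 + O}$
$B{\left(R \right)} = 3$ ($B{\left(R \right)} = - \frac{12}{1 - 5} = - \frac{12}{-4} = \left(-12\right) \left(- \frac{1}{4}\right) = 3$)
$\frac{1}{B{\left(F \right)} \frac{1}{81065}} = \frac{1}{3 \cdot \frac{1}{81065}} = \frac{1}{\frac{3}{81065}} = \frac{81065}{3}$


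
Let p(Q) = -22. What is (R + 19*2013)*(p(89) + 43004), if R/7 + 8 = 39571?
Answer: 13547410616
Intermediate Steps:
R = 276941 (R = -56 + 7*39571 = -56 + 276997 = 276941)
(R + 19*2013)*(p(89) + 43004) = (276941 + 19*2013)*(-22 + 43004) = (276941 + 38247)*42982 = 315188*42982 = 13547410616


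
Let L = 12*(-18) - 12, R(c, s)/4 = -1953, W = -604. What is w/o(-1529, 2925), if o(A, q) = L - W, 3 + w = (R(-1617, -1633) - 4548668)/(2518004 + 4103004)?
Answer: -1526219/155593688 ≈ -0.0098090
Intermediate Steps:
R(c, s) = -7812 (R(c, s) = 4*(-1953) = -7812)
w = -1526219/413813 (w = -3 + (-7812 - 4548668)/(2518004 + 4103004) = -3 - 4556480/6621008 = -3 - 4556480*1/6621008 = -3 - 284780/413813 = -1526219/413813 ≈ -3.6882)
L = -228 (L = -216 - 12 = -228)
o(A, q) = 376 (o(A, q) = -228 - 1*(-604) = -228 + 604 = 376)
w/o(-1529, 2925) = -1526219/413813/376 = -1526219/413813*1/376 = -1526219/155593688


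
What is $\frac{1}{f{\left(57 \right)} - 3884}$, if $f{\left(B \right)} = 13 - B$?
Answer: $- \frac{1}{3928} \approx -0.00025458$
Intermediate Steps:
$\frac{1}{f{\left(57 \right)} - 3884} = \frac{1}{\left(13 - 57\right) - 3884} = \frac{1}{-44 - 3884} = \frac{1}{-3928} = - \frac{1}{3928}$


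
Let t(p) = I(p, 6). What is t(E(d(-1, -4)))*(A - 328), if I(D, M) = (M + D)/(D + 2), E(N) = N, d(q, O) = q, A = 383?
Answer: 275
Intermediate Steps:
I(D, M) = (D + M)/(2 + D)
t(p) = (6 + p)/(2 + p) (t(p) = (p + 6)/(2 + p) = (6 + p)/(2 + p))
t(E(d(-1, -4)))*(A - 328) = ((6 - 1)/(2 - 1))*(383 - 328) = (5/1)*55 = (1*5)*55 = 5*55 = 275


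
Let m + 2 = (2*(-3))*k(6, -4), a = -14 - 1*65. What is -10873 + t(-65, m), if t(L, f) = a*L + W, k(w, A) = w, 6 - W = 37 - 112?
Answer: -5657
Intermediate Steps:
W = 81 (W = 6 - (37 - 112) = 6 - 1*(-75) = 6 + 75 = 81)
a = -79 (a = -14 - 65 = -79)
m = -38 (m = -2 + (2*(-3))*6 = -2 - 6*6 = -2 - 36 = -38)
t(L, f) = 81 - 79*L (t(L, f) = -79*L + 81 = 81 - 79*L)
-10873 + t(-65, m) = -10873 + (81 - 79*(-65)) = -10873 + (81 + 5135) = -10873 + 5216 = -5657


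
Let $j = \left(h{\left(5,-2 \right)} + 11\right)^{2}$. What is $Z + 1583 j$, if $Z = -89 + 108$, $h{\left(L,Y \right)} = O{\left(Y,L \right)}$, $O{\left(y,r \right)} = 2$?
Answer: $267546$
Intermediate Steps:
$h{\left(L,Y \right)} = 2$
$j = 169$ ($j = \left(2 + 11\right)^{2} = 13^{2} = 169$)
$Z = 19$
$Z + 1583 j = 19 + 1583 \cdot 169 = 19 + 267527 = 267546$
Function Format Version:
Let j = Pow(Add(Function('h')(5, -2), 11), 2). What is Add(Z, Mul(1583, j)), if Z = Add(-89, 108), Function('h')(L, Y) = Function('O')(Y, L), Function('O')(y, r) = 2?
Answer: 267546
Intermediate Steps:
Function('h')(L, Y) = 2
j = 169 (j = Pow(Add(2, 11), 2) = Pow(13, 2) = 169)
Z = 19
Add(Z, Mul(1583, j)) = Add(19, Mul(1583, 169)) = Add(19, 267527) = 267546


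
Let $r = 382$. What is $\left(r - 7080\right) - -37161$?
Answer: $30463$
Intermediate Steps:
$\left(r - 7080\right) - -37161 = \left(382 - 7080\right) - -37161 = \left(382 - 7080\right) + 37161 = -6698 + 37161 = 30463$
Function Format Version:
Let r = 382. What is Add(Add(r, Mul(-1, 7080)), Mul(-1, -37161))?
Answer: 30463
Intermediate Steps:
Add(Add(r, Mul(-1, 7080)), Mul(-1, -37161)) = Add(Add(382, Mul(-1, 7080)), Mul(-1, -37161)) = Add(Add(382, -7080), 37161) = Add(-6698, 37161) = 30463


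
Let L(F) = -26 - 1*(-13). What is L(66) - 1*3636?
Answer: -3649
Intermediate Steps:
L(F) = -13 (L(F) = -26 + 13 = -13)
L(66) - 1*3636 = -13 - 1*3636 = -13 - 3636 = -3649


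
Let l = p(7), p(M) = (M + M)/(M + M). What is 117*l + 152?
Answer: 269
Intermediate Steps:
p(M) = 1 (p(M) = (2*M)/((2*M)) = (2*M)*(1/(2*M)) = 1)
l = 1
117*l + 152 = 117*1 + 152 = 117 + 152 = 269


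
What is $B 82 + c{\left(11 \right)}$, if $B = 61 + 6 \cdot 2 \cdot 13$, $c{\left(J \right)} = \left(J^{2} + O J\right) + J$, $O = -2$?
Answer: $17904$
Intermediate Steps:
$c{\left(J \right)} = J^{2} - J$ ($c{\left(J \right)} = \left(J^{2} - 2 J\right) + J = J^{2} - J$)
$B = 217$ ($B = 61 + 12 \cdot 13 = 61 + 156 = 217$)
$B 82 + c{\left(11 \right)} = 217 \cdot 82 + 11 \left(-1 + 11\right) = 17794 + 11 \cdot 10 = 17794 + 110 = 17904$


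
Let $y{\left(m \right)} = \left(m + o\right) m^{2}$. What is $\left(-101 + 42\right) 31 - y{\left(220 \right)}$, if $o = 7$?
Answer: $-10988629$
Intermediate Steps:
$y{\left(m \right)} = m^{2} \left(7 + m\right)$ ($y{\left(m \right)} = \left(m + 7\right) m^{2} = \left(7 + m\right) m^{2} = m^{2} \left(7 + m\right)$)
$\left(-101 + 42\right) 31 - y{\left(220 \right)} = \left(-101 + 42\right) 31 - 220^{2} \left(7 + 220\right) = \left(-59\right) 31 - 48400 \cdot 227 = -1829 - 10986800 = -10988629$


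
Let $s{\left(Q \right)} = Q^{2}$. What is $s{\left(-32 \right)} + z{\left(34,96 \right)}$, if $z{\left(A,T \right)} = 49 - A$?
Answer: $1039$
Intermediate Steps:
$s{\left(-32 \right)} + z{\left(34,96 \right)} = \left(-32\right)^{2} + \left(49 - 34\right) = 1024 + \left(49 - 34\right) = 1024 + 15 = 1039$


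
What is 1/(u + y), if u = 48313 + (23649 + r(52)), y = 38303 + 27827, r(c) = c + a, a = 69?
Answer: 1/138213 ≈ 7.2352e-6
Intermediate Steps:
r(c) = 69 + c (r(c) = c + 69 = 69 + c)
y = 66130
u = 72083 (u = 48313 + (23649 + (69 + 52)) = 48313 + (23649 + 121) = 48313 + 23770 = 72083)
1/(u + y) = 1/(72083 + 66130) = 1/138213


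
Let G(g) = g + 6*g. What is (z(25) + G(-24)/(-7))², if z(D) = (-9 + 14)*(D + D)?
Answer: 75076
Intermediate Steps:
G(g) = 7*g
z(D) = 10*D (z(D) = 5*(2*D) = 10*D)
(z(25) + G(-24)/(-7))² = (10*25 + (7*(-24))/(-7))² = (250 - 168*(-⅐))² = (250 + 24)² = 274² = 75076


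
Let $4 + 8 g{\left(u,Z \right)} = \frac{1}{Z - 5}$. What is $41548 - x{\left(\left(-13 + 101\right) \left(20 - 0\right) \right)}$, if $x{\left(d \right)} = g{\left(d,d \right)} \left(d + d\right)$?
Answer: $\frac{15201020}{351} \approx 43308.0$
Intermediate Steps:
$g{\left(u,Z \right)} = - \frac{1}{2} + \frac{1}{8 \left(-5 + Z\right)}$ ($g{\left(u,Z \right)} = - \frac{1}{2} + \frac{1}{8 \left(Z - 5\right)} = - \frac{1}{2} + \frac{1}{8 \left(-5 + Z\right)}$)
$x{\left(d \right)} = \frac{d \left(21 - 4 d\right)}{4 \left(-5 + d\right)}$ ($x{\left(d \right)} = \frac{21 - 4 d}{8 \left(-5 + d\right)} \left(d + d\right) = \frac{21 - 4 d}{8 \left(-5 + d\right)} 2 d = \frac{d \left(21 - 4 d\right)}{4 \left(-5 + d\right)}$)
$41548 - x{\left(\left(-13 + 101\right) \left(20 - 0\right) \right)} = 41548 - \frac{\left(-13 + 101\right) \left(20 - 0\right) \left(21 - 4 \left(-13 + 101\right) \left(20 - 0\right)\right)}{4 \left(-5 + \left(-13 + 101\right) \left(20 - 0\right)\right)} = 41548 - \frac{88 \left(20 + 0\right) \left(21 - 4 \cdot 88 \left(20 + 0\right)\right)}{4 \left(-5 + 88 \left(20 + 0\right)\right)} = 41548 - \frac{88 \cdot 20 \left(21 - 4 \cdot 88 \cdot 20\right)}{4 \left(-5 + 88 \cdot 20\right)} = 41548 - \frac{1}{4} \cdot 1760 \frac{1}{-5 + 1760} \left(21 - 7040\right) = 41548 - \frac{1}{4} \cdot 1760 \cdot \frac{1}{1755} \left(21 - 7040\right) = 41548 - \frac{1}{4} \cdot 1760 \cdot \frac{1}{1755} \left(-7019\right) = 41548 - - \frac{617672}{351} = 41548 + \frac{617672}{351} = \frac{15201020}{351}$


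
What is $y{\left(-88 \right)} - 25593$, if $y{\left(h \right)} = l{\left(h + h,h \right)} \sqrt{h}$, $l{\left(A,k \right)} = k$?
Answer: $-25593 - 176 i \sqrt{22} \approx -25593.0 - 825.51 i$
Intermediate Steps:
$y{\left(h \right)} = h^{\frac{3}{2}}$ ($y{\left(h \right)} = h \sqrt{h} = h^{\frac{3}{2}}$)
$y{\left(-88 \right)} - 25593 = \left(-88\right)^{\frac{3}{2}} - 25593 = - 176 i \sqrt{22} - 25593 = -25593 - 176 i \sqrt{22}$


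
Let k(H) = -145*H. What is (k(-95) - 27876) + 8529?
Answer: -5572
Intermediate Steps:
(k(-95) - 27876) + 8529 = (-145*(-95) - 27876) + 8529 = (13775 - 27876) + 8529 = -14101 + 8529 = -5572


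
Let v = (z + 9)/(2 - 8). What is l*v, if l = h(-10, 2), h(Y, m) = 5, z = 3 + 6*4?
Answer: -30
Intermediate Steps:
z = 27 (z = 3 + 24 = 27)
v = -6 (v = (27 + 9)/(2 - 8) = 36/(-6) = 36*(-1/6) = -6)
l = 5
l*v = 5*(-6) = -30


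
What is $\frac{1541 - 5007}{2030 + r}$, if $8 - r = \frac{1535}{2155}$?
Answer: $- \frac{1493846}{878071} \approx -1.7013$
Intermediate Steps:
$r = \frac{3141}{431}$ ($r = 8 - \frac{1535}{2155} = 8 - 1535 \cdot \frac{1}{2155} = 8 - \frac{307}{431} = \frac{3141}{431} \approx 7.2877$)
$\frac{1541 - 5007}{2030 + r} = \frac{1541 - 5007}{2030 + \frac{3141}{431}} = - \frac{3466}{\frac{878071}{431}} = \left(-3466\right) \frac{431}{878071} = - \frac{1493846}{878071}$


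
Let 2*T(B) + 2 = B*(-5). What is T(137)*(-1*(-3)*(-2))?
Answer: 2061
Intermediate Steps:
T(B) = -1 - 5*B/2 (T(B) = -1 + (B*(-5))/2 = -1 + (-5*B)/2 = -1 - 5*B/2)
T(137)*(-1*(-3)*(-2)) = (-1 - 5/2*137)*(-1*(-3)*(-2)) = (-1 - 685/2)*(3*(-2)) = -687/2*(-6) = 2061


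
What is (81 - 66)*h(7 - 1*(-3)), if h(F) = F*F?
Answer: 1500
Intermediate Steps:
h(F) = F²
(81 - 66)*h(7 - 1*(-3)) = (81 - 66)*(7 - 1*(-3))² = 15*(7 + 3)² = 15*10² = 15*100 = 1500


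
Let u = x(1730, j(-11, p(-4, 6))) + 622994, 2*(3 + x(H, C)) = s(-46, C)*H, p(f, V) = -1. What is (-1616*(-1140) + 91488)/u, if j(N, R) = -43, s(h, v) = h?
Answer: 1933728/583201 ≈ 3.3157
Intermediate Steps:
x(H, C) = -3 - 23*H (x(H, C) = -3 + (-46*H)/2 = -3 - 23*H)
u = 583201 (u = (-3 - 23*1730) + 622994 = (-3 - 39790) + 622994 = -39793 + 622994 = 583201)
(-1616*(-1140) + 91488)/u = (-1616*(-1140) + 91488)/583201 = (1842240 + 91488)*(1/583201) = 1933728*(1/583201) = 1933728/583201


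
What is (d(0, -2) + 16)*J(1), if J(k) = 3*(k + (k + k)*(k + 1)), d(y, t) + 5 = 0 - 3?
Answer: 120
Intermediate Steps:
d(y, t) = -8 (d(y, t) = -5 + (0 - 3) = -5 - 3 = -8)
J(k) = 3*k + 6*k*(1 + k) (J(k) = 3*(k + (2*k)*(1 + k)) = 3*(k + 2*k*(1 + k)) = 3*k + 6*k*(1 + k))
(d(0, -2) + 16)*J(1) = (-8 + 16)*(3*1*(3 + 2*1)) = 8*(3*1*(3 + 2)) = 8*(3*1*5) = 8*15 = 120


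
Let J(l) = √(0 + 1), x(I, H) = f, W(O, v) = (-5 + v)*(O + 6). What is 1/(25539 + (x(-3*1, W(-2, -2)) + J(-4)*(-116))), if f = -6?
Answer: 1/25417 ≈ 3.9344e-5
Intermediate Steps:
W(O, v) = (-5 + v)*(6 + O)
x(I, H) = -6
J(l) = 1 (J(l) = √1 = 1)
1/(25539 + (x(-3*1, W(-2, -2)) + J(-4)*(-116))) = 1/(25539 + (-6 + 1*(-116))) = 1/(25539 + (-6 - 116)) = 1/(25539 - 122) = 1/25417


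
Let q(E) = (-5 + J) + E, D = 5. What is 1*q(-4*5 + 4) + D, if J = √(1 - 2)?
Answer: -16 + I ≈ -16.0 + 1.0*I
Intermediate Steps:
J = I (J = √(-1) = I ≈ 1.0*I)
q(E) = -5 + I + E (q(E) = (-5 + I) + E = -5 + I + E)
1*q(-4*5 + 4) + D = 1*(-5 + I + (-4*5 + 4)) + 5 = 1*(-5 + I + (-20 + 4)) + 5 = 1*(-5 + I - 16) + 5 = 1*(-21 + I) + 5 = (-21 + I) + 5 = -16 + I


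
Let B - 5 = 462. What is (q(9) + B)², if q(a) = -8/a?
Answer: 17598025/81 ≈ 2.1726e+5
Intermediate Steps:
B = 467 (B = 5 + 462 = 467)
(q(9) + B)² = (-8/9 + 467)² = (4195/9)² = 17598025/81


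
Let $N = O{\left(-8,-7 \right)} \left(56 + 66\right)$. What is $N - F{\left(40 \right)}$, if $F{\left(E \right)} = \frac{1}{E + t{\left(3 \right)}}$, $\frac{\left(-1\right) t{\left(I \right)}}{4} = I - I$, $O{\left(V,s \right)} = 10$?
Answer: $\frac{48799}{40} \approx 1220.0$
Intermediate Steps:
$t{\left(I \right)} = 0$ ($t{\left(I \right)} = - 4 \left(I - I\right) = \left(-4\right) 0 = 0$)
$F{\left(E \right)} = \frac{1}{E}$ ($F{\left(E \right)} = \frac{1}{E + 0} = \frac{1}{E}$)
$N = 1220$ ($N = 10 \left(56 + 66\right) = 10 \cdot 122 = 1220$)
$N - F{\left(40 \right)} = 1220 - \frac{1}{40} = \frac{48799}{40}$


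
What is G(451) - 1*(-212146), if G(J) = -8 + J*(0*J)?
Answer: 212138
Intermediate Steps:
G(J) = -8 (G(J) = -8 + J*0 = -8 + 0 = -8)
G(451) - 1*(-212146) = -8 - 1*(-212146) = -8 + 212146 = 212138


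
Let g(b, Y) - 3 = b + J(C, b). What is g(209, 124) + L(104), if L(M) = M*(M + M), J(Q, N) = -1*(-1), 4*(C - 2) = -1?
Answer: 21845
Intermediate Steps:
C = 7/4 (C = 2 + (¼)*(-1) = 2 - ¼ = 7/4 ≈ 1.7500)
J(Q, N) = 1
g(b, Y) = 4 + b (g(b, Y) = 3 + (b + 1) = 3 + (1 + b) = 4 + b)
L(M) = 2*M² (L(M) = M*(2*M) = 2*M²)
g(209, 124) + L(104) = (4 + 209) + 2*104² = 213 + 2*10816 = 213 + 21632 = 21845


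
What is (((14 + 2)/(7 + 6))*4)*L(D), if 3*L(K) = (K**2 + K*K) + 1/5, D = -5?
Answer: 16064/195 ≈ 82.380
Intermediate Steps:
L(K) = 1/15 + 2*K**2/3 (L(K) = ((K**2 + K*K) + 1/5)/3 = ((K**2 + K**2) + 1/5)/3 = (2*K**2 + 1/5)/3 = (1/5 + 2*K**2)/3 = 1/15 + 2*K**2/3)
(((14 + 2)/(7 + 6))*4)*L(D) = (((14 + 2)/(7 + 6))*4)*(1/15 + (2/3)*(-5)**2) = ((16/13)*4)*(1/15 + (2/3)*25) = ((16*(1/13))*4)*(1/15 + 50/3) = ((16/13)*4)*(251/15) = (64/13)*(251/15) = 16064/195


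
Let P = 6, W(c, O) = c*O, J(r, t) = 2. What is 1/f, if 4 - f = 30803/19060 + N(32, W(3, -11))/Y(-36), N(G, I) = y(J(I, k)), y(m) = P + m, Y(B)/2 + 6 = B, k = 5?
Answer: 400260/992297 ≈ 0.40337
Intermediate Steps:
W(c, O) = O*c
Y(B) = -12 + 2*B
y(m) = 6 + m
N(G, I) = 8 (N(G, I) = 6 + 2 = 8)
f = 992297/400260 (f = 4 - (30803/19060 + 8/(-12 + 2*(-36))) = 4 - (30803*(1/19060) + 8/(-12 - 72)) = 4 - (30803/19060 + 8/(-84)) = 4 - (30803/19060 + 8*(-1/84)) = 4 - (30803/19060 - 2/21) = 4 - 1*608743/400260 = 4 - 608743/400260 = 992297/400260 ≈ 2.4791)
1/f = 1/(992297/400260) = 400260/992297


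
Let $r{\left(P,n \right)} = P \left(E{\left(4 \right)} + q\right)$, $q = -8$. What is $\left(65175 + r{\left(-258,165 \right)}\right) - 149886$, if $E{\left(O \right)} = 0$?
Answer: $-82647$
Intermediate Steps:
$r{\left(P,n \right)} = - 8 P$ ($r{\left(P,n \right)} = P \left(0 - 8\right) = P \left(-8\right) = - 8 P$)
$\left(65175 + r{\left(-258,165 \right)}\right) - 149886 = \left(65175 - -2064\right) - 149886 = \left(65175 + 2064\right) - 149886 = 67239 - 149886 = -82647$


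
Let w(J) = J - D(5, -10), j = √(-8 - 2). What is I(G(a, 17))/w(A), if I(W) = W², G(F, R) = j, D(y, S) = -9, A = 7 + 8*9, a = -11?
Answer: -5/44 ≈ -0.11364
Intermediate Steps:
A = 79 (A = 7 + 72 = 79)
j = I*√10 (j = √(-10) = I*√10 ≈ 3.1623*I)
G(F, R) = I*√10
w(J) = 9 + J (w(J) = J - 1*(-9) = J + 9 = 9 + J)
I(G(a, 17))/w(A) = (I*√10)²/(9 + 79) = -10/88 = -10*1/88 = -5/44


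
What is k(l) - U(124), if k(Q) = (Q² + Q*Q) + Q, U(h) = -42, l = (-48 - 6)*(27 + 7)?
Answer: 6739998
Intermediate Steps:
l = -1836 (l = -54*34 = -1836)
k(Q) = Q + 2*Q² (k(Q) = (Q² + Q²) + Q = 2*Q² + Q = Q + 2*Q²)
k(l) - U(124) = -1836*(1 + 2*(-1836)) - 1*(-42) = -1836*(1 - 3672) + 42 = -1836*(-3671) + 42 = 6739956 + 42 = 6739998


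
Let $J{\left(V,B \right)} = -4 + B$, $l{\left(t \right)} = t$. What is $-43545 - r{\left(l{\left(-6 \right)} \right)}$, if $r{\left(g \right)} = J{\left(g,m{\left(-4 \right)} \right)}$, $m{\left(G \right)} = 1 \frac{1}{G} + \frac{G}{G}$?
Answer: $- \frac{174167}{4} \approx -43542.0$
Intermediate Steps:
$m{\left(G \right)} = 1 + \frac{1}{G}$ ($m{\left(G \right)} = \frac{1}{G} + 1 = 1 + \frac{1}{G}$)
$r{\left(g \right)} = - \frac{13}{4}$ ($r{\left(g \right)} = -4 + \frac{1 - 4}{-4} = -4 - - \frac{3}{4} = -4 + \frac{3}{4} = - \frac{13}{4}$)
$-43545 - r{\left(l{\left(-6 \right)} \right)} = -43545 - - \frac{13}{4} = -43545 + \frac{13}{4} = - \frac{174167}{4}$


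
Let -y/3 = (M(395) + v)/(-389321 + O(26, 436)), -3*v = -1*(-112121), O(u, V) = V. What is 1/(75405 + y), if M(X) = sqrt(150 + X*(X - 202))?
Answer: 11403570914706040/859882977013967092951 - 1166655*sqrt(76385)/859882977013967092951 ≈ 1.3262e-5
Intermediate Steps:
v = -112121/3 (v = -(-1)*(-112121)/3 = -1/3*112121 = -112121/3 ≈ -37374.)
M(X) = sqrt(150 + X*(-202 + X))
y = -112121/388885 + 3*sqrt(76385)/388885 (y = -3*(sqrt(150 + 395**2 - 202*395) - 112121/3)/(-389321 + 436) = -3*(sqrt(150 + 156025 - 79790) - 112121/3)/(-388885) = -3*(sqrt(76385) - 112121/3)*(-1)/388885 = -3*(-112121/3 + sqrt(76385))*(-1)/388885 = -3*(112121/1166655 - sqrt(76385)/388885) = -112121/388885 + 3*sqrt(76385)/388885 ≈ -0.28618)
1/(75405 + y) = 1/(75405 + (-112121/388885 + 3*sqrt(76385)/388885)) = 1/(29323761304/388885 + 3*sqrt(76385)/388885)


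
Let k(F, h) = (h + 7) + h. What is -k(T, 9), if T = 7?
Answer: -25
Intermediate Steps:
k(F, h) = 7 + 2*h (k(F, h) = (7 + h) + h = 7 + 2*h)
-k(T, 9) = -(7 + 2*9) = -(7 + 18) = -1*25 = -25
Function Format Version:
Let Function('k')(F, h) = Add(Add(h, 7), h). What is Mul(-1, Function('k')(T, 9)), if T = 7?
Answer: -25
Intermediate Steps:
Function('k')(F, h) = Add(7, Mul(2, h)) (Function('k')(F, h) = Add(Add(7, h), h) = Add(7, Mul(2, h)))
Mul(-1, Function('k')(T, 9)) = Mul(-1, Add(7, Mul(2, 9))) = Mul(-1, Add(7, 18)) = Mul(-1, 25) = -25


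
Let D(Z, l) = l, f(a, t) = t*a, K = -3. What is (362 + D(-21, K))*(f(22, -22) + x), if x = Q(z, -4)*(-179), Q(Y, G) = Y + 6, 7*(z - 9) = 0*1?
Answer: -1137671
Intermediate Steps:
z = 9 (z = 9 + (0*1)/7 = 9 + (⅐)*0 = 9 + 0 = 9)
Q(Y, G) = 6 + Y
f(a, t) = a*t
x = -2685 (x = (6 + 9)*(-179) = 15*(-179) = -2685)
(362 + D(-21, K))*(f(22, -22) + x) = (362 - 3)*(22*(-22) - 2685) = 359*(-484 - 2685) = 359*(-3169) = -1137671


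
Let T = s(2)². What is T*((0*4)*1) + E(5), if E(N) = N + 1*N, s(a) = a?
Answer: 10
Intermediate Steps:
E(N) = 2*N (E(N) = N + N = 2*N)
T = 4 (T = 2² = 4)
T*((0*4)*1) + E(5) = 4*((0*4)*1) + 2*5 = 4*(0*1) + 10 = 4*0 + 10 = 0 + 10 = 10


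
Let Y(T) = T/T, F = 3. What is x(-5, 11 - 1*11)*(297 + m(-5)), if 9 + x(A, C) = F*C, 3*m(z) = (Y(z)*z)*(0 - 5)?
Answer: -2748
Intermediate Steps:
Y(T) = 1
m(z) = -5*z/3 (m(z) = ((1*z)*(0 - 5))/3 = (z*(-5))/3 = (-5*z)/3 = -5*z/3)
x(A, C) = -9 + 3*C
x(-5, 11 - 1*11)*(297 + m(-5)) = (-9 + 3*(11 - 1*11))*(297 - 5/3*(-5)) = (-9 + 3*(11 - 11))*(297 + 25/3) = (-9 + 3*0)*(916/3) = (-9 + 0)*(916/3) = -9*916/3 = -2748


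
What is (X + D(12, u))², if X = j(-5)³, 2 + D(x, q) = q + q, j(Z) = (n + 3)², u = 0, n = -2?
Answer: 1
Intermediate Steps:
j(Z) = 1 (j(Z) = (-2 + 3)² = 1² = 1)
D(x, q) = -2 + 2*q (D(x, q) = -2 + (q + q) = -2 + 2*q)
X = 1 (X = 1³ = 1)
(X + D(12, u))² = (1 + (-2 + 2*0))² = (1 + (-2 + 0))² = (1 - 2)² = (-1)² = 1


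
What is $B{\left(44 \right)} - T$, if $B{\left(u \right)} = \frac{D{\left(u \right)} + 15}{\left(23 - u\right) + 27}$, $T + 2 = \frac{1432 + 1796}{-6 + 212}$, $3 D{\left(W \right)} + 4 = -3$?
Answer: $- \frac{10715}{927} \approx -11.559$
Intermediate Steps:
$D{\left(W \right)} = - \frac{7}{3}$ ($D{\left(W \right)} = - \frac{4}{3} + \frac{1}{3} \left(-3\right) = - \frac{4}{3} - 1 = - \frac{7}{3}$)
$T = \frac{1408}{103}$ ($T = -2 + \frac{1432 + 1796}{-6 + 212} = -2 + \frac{3228}{206} = -2 + 3228 \cdot \frac{1}{206} = -2 + \frac{1614}{103} = \frac{1408}{103} \approx 13.67$)
$B{\left(u \right)} = \frac{38}{3 \left(50 - u\right)}$ ($B{\left(u \right)} = \frac{- \frac{7}{3} + 15}{\left(23 - u\right) + 27} = \frac{38}{3 \left(50 - u\right)}$)
$B{\left(44 \right)} - T = - \frac{38}{-150 + 3 \cdot 44} - \frac{1408}{103} = - \frac{38}{-150 + 132} - \frac{1408}{103} = - \frac{38}{-18} - \frac{1408}{103} = \left(-38\right) \left(- \frac{1}{18}\right) - \frac{1408}{103} = \frac{19}{9} - \frac{1408}{103} = - \frac{10715}{927}$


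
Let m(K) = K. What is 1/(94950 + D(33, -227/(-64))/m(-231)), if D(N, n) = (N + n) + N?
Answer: 14784/1403736349 ≈ 1.0532e-5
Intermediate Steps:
D(N, n) = n + 2*N
1/(94950 + D(33, -227/(-64))/m(-231)) = 1/(94950 + (-227/(-64) + 2*33)/(-231)) = 1/(94950 + (-227*(-1/64) + 66)*(-1/231)) = 1/(94950 + (227/64 + 66)*(-1/231)) = 1/(94950 + (4451/64)*(-1/231)) = 1/(94950 - 4451/14784) = 1/(1403736349/14784) = 14784/1403736349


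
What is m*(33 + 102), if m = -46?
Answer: -6210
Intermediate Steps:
m*(33 + 102) = -46*(33 + 102) = -46*135 = -6210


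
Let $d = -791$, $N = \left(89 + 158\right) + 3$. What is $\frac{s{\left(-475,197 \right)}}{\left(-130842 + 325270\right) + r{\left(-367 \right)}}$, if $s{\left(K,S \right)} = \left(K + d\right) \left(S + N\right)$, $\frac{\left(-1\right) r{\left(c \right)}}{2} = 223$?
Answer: $- \frac{282951}{96991} \approx -2.9173$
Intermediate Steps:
$r{\left(c \right)} = -446$ ($r{\left(c \right)} = \left(-2\right) 223 = -446$)
$N = 250$ ($N = 247 + 3 = 250$)
$s{\left(K,S \right)} = \left(-791 + K\right) \left(250 + S\right)$ ($s{\left(K,S \right)} = \left(K - 791\right) \left(S + 250\right) = \left(-791 + K\right) \left(250 + S\right)$)
$\frac{s{\left(-475,197 \right)}}{\left(-130842 + 325270\right) + r{\left(-367 \right)}} = \frac{-197750 - 155827 + 250 \left(-475\right) - 93575}{\left(-130842 + 325270\right) - 446} = \frac{-197750 - 155827 - 118750 - 93575}{194428 - 446} = - \frac{565902}{193982} = \left(-565902\right) \frac{1}{193982} = - \frac{282951}{96991}$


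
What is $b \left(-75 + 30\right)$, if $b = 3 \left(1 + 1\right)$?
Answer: $-270$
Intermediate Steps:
$b = 6$ ($b = 3 \cdot 2 = 6$)
$b \left(-75 + 30\right) = 6 \left(-75 + 30\right) = 6 \left(-45\right) = -270$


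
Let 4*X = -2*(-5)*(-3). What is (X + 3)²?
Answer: 81/4 ≈ 20.250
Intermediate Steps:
X = -15/2 (X = (-2*(-5)*(-3))/4 = (10*(-3))/4 = (¼)*(-30) = -15/2 ≈ -7.5000)
(X + 3)² = (-15/2 + 3)² = (-9/2)² = 81/4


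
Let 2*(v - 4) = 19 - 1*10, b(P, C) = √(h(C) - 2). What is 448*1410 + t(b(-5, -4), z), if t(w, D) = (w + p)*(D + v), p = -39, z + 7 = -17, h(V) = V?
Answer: 1264569/2 - 31*I*√6/2 ≈ 6.3228e+5 - 37.967*I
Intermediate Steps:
b(P, C) = √(-2 + C) (b(P, C) = √(C - 2) = √(-2 + C))
z = -24 (z = -7 - 17 = -24)
v = 17/2 (v = 4 + (19 - 1*10)/2 = 4 + (19 - 10)/2 = 4 + (½)*9 = 4 + 9/2 = 17/2 ≈ 8.5000)
t(w, D) = (-39 + w)*(17/2 + D) (t(w, D) = (w - 39)*(D + 17/2) = (-39 + w)*(17/2 + D))
448*1410 + t(b(-5, -4), z) = 448*1410 + (-663/2 - 39*(-24) + 17*√(-2 - 4)/2 - 24*√(-2 - 4)) = 631680 + (-663/2 + 936 + 17*√(-6)/2 - 24*I*√6) = 631680 + (-663/2 + 936 + 17*(I*√6)/2 - 24*I*√6) = 631680 + (-663/2 + 936 + 17*I*√6/2 - 24*I*√6) = 631680 + (1209/2 - 31*I*√6/2) = 1264569/2 - 31*I*√6/2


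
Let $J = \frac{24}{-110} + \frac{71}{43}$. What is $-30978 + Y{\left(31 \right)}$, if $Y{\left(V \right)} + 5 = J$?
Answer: $- \frac{73271406}{2365} \approx -30982.0$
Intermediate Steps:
$J = \frac{3389}{2365}$ ($J = 24 \left(- \frac{1}{110}\right) + 71 \cdot \frac{1}{43} = - \frac{12}{55} + \frac{71}{43} = \frac{3389}{2365} \approx 1.433$)
$Y{\left(V \right)} = - \frac{8436}{2365}$ ($Y{\left(V \right)} = -5 + \frac{3389}{2365} = - \frac{8436}{2365}$)
$-30978 + Y{\left(31 \right)} = -30978 - \frac{8436}{2365} = - \frac{73271406}{2365}$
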